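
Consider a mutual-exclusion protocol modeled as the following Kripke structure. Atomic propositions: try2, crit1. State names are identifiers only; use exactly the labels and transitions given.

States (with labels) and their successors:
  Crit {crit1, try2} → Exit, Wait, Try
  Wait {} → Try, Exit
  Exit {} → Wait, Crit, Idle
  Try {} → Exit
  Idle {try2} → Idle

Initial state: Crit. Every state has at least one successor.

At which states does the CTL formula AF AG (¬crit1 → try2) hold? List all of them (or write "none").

States satisfying AG (¬crit1 → try2): {Idle}.
States satisfying AF AG (¬crit1 → try2): {Idle}.

{Idle}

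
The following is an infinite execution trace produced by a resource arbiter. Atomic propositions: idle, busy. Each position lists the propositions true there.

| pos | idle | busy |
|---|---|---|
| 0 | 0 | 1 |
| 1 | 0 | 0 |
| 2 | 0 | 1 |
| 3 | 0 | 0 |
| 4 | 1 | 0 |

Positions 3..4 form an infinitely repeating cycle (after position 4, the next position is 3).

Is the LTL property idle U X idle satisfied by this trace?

Violated

Walking from position 0: at position 0, X idle has not yet held and idle fails, so idle U X idle is false.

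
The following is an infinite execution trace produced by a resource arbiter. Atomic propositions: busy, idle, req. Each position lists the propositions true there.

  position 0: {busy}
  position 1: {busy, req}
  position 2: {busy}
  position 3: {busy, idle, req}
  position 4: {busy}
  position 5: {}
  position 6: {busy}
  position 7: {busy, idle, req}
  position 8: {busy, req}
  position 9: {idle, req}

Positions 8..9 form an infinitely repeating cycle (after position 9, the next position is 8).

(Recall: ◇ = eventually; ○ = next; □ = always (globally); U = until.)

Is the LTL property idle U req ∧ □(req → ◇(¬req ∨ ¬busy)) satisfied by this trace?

Walking from position 0: at position 0, req has not yet held and idle fails, so idle U req is false.
req → ◇(¬req ∨ ¬busy) holds at every position 0..9, and those are all positions ever visited, so □(req → ◇(¬req ∨ ¬busy)) holds.
Positions where req holds: 1, 3, 7, 8, 9.
Check ◇(¬req ∨ ¬busy) at each: 1→ok, 3→ok, 7→ok, 8→ok, 9→ok.
At position 0: idle U req is false; □(req → ◇(¬req ∨ ¬busy)) is true; so idle U req ∧ □(req → ◇(¬req ∨ ¬busy)) is false.

Does not hold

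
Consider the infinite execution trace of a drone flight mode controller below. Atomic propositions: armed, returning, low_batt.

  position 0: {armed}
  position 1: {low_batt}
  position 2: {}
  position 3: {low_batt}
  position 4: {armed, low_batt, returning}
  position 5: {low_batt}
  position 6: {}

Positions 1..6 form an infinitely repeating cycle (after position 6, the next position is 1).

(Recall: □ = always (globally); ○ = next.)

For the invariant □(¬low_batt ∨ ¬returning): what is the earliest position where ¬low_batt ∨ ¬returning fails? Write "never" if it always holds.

Check ¬low_batt ∨ ¬returning at each position in order: 0 ✓, 1 ✓, 2 ✓, 3 ✓.
At position 4 the labels are {armed, low_batt, returning}, so ¬low_batt ∨ ¬returning is false there. This is the first violation.

4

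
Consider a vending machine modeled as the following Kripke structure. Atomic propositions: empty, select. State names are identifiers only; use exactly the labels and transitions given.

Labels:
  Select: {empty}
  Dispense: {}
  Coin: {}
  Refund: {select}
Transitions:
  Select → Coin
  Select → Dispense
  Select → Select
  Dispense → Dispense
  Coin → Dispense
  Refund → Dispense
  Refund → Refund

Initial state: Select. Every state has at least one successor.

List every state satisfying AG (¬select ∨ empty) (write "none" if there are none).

{Select, Dispense, Coin}

States satisfying ¬select ∨ empty: {Select, Dispense, Coin}.
States satisfying AG (¬select ∨ empty): {Select, Dispense, Coin}.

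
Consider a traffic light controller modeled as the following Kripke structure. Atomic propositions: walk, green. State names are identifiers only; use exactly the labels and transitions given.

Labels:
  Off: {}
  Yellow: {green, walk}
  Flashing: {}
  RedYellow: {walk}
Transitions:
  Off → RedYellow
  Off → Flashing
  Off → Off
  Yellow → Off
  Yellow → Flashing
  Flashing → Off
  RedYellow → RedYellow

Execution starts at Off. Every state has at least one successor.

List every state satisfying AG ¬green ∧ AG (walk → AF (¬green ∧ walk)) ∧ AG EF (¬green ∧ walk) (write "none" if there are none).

{Off, Flashing, RedYellow}

States satisfying ¬green: {Off, Flashing, RedYellow}.
States satisfying AG ¬green: {Off, Flashing, RedYellow}.
States satisfying walk → AF (¬green ∧ walk): {Off, Flashing, RedYellow}.
States satisfying AG (walk → AF (¬green ∧ walk)): {Off, Flashing, RedYellow}.
States satisfying EF (¬green ∧ walk): {Off, Yellow, Flashing, RedYellow}.
States satisfying AG EF (¬green ∧ walk): {Off, Yellow, Flashing, RedYellow}.
States satisfying AG ¬green ∧ AG (walk → AF (¬green ∧ walk)) ∧ AG EF (¬green ∧ walk): {Off, Flashing, RedYellow}.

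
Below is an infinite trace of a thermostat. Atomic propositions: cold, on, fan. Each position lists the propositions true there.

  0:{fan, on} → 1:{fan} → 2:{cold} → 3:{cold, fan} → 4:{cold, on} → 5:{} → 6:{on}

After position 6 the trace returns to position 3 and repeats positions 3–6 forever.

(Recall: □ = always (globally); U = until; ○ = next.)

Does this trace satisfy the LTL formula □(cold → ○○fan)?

Does not hold

cold → ○○fan must hold at every position from 0 onward. It fails at position 2, so □(cold → ○○fan) is false.
Positions where cold holds: 2, 3, 4.
Check ○○fan at each: 2→fails, 3→fails, 4→fails.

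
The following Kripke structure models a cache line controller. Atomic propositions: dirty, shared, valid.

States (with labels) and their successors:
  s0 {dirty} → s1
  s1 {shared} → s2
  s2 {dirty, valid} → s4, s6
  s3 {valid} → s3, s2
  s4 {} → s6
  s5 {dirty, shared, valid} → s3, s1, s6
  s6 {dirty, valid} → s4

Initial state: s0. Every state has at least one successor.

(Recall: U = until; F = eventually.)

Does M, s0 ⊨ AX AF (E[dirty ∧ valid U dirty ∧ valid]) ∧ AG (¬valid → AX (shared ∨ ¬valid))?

States satisfying AF (E[dirty ∧ valid U dirty ∧ valid]): {s0, s1, s2, s4, s5, s6}.
States satisfying AX AF (E[dirty ∧ valid U dirty ∧ valid]): {s0, s1, s2, s4, s6}.
States satisfying ¬valid → AX (shared ∨ ¬valid): {s0, s2, s3, s5, s6}.
States satisfying AG (¬valid → AX (shared ∨ ¬valid)): ∅.
States satisfying AX AF (E[dirty ∧ valid U dirty ∧ valid]) ∧ AG (¬valid → AX (shared ∨ ¬valid)): ∅.
s0 ∉ Sat(AX AF (E[dirty ∧ valid U dirty ∧ valid]) ∧ AG (¬valid → AX (shared ∨ ¬valid))).

Violated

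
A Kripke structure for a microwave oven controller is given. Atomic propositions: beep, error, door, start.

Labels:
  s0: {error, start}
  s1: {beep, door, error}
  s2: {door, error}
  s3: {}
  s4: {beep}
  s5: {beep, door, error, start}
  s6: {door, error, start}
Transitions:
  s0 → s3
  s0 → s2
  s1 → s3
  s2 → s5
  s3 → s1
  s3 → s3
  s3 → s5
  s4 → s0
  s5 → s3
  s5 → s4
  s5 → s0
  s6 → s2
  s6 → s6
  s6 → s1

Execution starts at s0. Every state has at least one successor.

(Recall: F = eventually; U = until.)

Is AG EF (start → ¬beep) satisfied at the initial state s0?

Satisfied

States satisfying EF (start → ¬beep): {s0, s1, s2, s3, s4, s5, s6}.
States satisfying AG EF (start → ¬beep): {s0, s1, s2, s3, s4, s5, s6}.
Every state reachable from s0 satisfies EF (start → ¬beep).
s0 ∈ Sat(AG EF (start → ¬beep)).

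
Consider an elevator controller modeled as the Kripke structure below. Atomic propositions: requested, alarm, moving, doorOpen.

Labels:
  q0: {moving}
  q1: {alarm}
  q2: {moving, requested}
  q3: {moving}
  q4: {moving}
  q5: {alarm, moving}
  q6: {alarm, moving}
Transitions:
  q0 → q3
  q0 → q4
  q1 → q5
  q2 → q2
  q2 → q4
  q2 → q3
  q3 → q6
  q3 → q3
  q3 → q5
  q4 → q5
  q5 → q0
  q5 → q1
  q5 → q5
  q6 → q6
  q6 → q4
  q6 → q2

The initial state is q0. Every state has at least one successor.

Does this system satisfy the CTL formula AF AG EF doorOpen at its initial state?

States satisfying AG EF doorOpen: ∅.
States satisfying AF AG EF doorOpen: ∅.
There is a path from q0 along which AG EF doorOpen never holds.
q0 ∉ Sat(AF AG EF doorOpen).

Violated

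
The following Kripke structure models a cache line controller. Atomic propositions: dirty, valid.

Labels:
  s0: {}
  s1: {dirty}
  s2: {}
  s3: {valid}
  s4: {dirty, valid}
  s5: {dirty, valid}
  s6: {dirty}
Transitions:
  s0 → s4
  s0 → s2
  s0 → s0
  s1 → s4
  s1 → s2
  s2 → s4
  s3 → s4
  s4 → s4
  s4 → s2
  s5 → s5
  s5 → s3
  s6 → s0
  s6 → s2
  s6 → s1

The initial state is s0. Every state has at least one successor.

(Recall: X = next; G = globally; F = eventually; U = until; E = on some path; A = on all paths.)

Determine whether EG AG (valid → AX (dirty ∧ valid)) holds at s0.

Violated

States satisfying AG (valid → AX (dirty ∧ valid)): ∅.
States satisfying EG AG (valid → AX (dirty ∧ valid)): ∅.
No suitable path/successor from s0 witnesses the formula.
s0 ∉ Sat(EG AG (valid → AX (dirty ∧ valid))).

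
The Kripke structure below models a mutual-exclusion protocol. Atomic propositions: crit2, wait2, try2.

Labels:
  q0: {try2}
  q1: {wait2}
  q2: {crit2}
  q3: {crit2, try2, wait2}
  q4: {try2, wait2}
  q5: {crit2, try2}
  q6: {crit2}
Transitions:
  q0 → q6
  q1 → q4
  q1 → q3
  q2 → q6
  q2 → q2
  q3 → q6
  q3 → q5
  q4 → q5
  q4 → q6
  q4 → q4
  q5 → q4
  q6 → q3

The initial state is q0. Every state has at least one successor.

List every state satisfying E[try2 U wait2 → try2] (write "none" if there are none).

States satisfying try2: {q0, q3, q4, q5}.
States satisfying wait2 → try2: {q0, q2, q3, q4, q5, q6}.
States satisfying E[try2 U wait2 → try2]: {q0, q2, q3, q4, q5, q6}.

{q0, q2, q3, q4, q5, q6}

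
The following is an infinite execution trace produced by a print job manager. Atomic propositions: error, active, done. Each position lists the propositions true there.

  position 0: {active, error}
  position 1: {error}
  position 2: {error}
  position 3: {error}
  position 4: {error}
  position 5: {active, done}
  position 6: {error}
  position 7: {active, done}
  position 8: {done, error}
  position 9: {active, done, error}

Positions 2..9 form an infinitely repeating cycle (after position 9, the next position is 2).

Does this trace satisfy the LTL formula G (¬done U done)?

¬done U done holds at every position 0..9, and those are all positions ever visited, so G (¬done U done) holds.

Holds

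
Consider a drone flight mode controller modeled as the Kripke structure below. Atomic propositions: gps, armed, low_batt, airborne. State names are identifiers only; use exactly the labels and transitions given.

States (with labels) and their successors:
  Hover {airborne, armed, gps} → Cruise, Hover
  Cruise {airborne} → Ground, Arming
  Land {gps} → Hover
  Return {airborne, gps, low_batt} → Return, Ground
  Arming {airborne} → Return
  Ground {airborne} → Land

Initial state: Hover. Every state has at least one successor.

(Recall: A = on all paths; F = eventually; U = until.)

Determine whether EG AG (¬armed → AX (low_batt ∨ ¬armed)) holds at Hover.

States satisfying AG (¬armed → AX (low_batt ∨ ¬armed)): ∅.
States satisfying EG AG (¬armed → AX (low_batt ∨ ¬armed)): ∅.
No suitable path/successor from Hover witnesses the formula.
Hover ∉ Sat(EG AG (¬armed → AX (low_batt ∨ ¬armed))).

Does not hold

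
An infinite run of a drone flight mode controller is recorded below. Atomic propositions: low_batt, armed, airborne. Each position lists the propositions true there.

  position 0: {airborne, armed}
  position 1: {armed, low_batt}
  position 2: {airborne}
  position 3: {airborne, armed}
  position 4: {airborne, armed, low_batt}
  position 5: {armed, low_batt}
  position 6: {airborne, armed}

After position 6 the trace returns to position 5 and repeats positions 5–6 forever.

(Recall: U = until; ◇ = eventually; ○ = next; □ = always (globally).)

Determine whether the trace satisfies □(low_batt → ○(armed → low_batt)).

No

low_batt → ○(armed → low_batt) must hold at every position from 0 onward. It fails at position 5, so □(low_batt → ○(armed → low_batt)) is false.
Positions where low_batt holds: 1, 4, 5.
Check ○(armed → low_batt) at each: 1→ok, 4→ok, 5→fails.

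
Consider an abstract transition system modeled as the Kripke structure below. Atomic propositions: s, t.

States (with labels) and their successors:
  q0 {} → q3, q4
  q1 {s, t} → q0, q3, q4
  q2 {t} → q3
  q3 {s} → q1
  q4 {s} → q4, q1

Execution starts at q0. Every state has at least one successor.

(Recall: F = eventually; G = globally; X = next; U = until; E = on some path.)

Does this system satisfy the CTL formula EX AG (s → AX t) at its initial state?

No

States satisfying AG (s → AX t): ∅.
States satisfying EX AG (s → AX t): ∅.
No suitable path/successor from q0 witnesses the formula.
q0 ∉ Sat(EX AG (s → AX t)).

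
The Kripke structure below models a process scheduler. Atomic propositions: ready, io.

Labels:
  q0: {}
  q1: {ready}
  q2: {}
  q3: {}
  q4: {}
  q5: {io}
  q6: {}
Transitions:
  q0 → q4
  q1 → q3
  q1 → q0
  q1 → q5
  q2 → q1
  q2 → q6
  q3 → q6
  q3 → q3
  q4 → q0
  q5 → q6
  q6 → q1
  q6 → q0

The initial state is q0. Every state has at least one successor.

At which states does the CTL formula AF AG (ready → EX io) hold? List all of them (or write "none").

{q0, q1, q2, q3, q4, q5, q6}

States satisfying AG (ready → EX io): {q0, q1, q2, q3, q4, q5, q6}.
States satisfying AF AG (ready → EX io): {q0, q1, q2, q3, q4, q5, q6}.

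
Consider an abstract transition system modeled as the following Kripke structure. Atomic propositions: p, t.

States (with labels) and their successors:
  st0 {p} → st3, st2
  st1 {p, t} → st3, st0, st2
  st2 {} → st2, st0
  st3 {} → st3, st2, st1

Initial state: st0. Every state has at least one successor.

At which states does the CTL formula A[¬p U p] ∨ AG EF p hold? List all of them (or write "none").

{st0, st1, st2, st3}

States satisfying ¬p: {st2, st3}.
States satisfying p: {st0, st1}.
States satisfying A[¬p U p]: {st0, st1}.
States satisfying EF p: {st0, st1, st2, st3}.
States satisfying AG EF p: {st0, st1, st2, st3}.
States satisfying A[¬p U p] ∨ AG EF p: {st0, st1, st2, st3}.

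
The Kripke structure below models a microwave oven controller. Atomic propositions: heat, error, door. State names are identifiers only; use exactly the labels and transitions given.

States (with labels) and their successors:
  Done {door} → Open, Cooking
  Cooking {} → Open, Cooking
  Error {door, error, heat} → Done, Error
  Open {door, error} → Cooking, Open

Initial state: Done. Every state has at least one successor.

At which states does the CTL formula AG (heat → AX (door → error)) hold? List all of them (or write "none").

{Done, Cooking, Open}

States satisfying heat → AX (door → error): {Done, Cooking, Open}.
States satisfying AG (heat → AX (door → error)): {Done, Cooking, Open}.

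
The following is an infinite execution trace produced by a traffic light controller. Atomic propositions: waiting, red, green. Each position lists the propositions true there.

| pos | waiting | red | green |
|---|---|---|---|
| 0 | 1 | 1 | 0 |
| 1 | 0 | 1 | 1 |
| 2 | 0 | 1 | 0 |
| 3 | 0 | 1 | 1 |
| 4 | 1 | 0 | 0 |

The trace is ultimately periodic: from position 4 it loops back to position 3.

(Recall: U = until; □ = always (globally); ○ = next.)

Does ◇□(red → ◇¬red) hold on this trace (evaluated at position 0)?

Yes

□(red → ◇¬red) holds at position 0, which is reachable from 0, so ◇□(red → ◇¬red) holds.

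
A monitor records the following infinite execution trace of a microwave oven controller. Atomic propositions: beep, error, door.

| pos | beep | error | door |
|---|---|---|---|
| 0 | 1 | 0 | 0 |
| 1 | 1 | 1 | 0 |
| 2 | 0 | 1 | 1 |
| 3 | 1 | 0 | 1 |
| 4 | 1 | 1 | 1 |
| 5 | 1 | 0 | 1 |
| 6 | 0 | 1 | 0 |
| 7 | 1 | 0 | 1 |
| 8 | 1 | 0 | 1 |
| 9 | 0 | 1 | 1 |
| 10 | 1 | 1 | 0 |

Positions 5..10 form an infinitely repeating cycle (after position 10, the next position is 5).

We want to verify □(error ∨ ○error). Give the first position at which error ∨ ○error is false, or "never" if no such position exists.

7

Check error ∨ ○error at each position in order: 0 ✓, 1 ✓, 2 ✓, 3 ✓, 4 ✓, 5 ✓, 6 ✓.
At position 7 the labels are {beep, door} and the next position 8 has {beep, door}, so error ∨ ○error is false there. This is the first violation.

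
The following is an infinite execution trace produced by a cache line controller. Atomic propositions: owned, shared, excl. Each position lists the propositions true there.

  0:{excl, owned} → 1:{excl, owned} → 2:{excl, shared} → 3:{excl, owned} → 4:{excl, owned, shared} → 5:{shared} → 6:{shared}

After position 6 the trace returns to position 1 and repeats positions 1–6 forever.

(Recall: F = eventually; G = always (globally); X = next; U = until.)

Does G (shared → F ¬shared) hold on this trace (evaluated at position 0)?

Holds

shared → F ¬shared holds at every position 0..6, and those are all positions ever visited, so G (shared → F ¬shared) holds.
Positions where shared holds: 2, 4, 5, 6.
Check F ¬shared at each: 2→ok, 4→ok, 5→ok, 6→ok.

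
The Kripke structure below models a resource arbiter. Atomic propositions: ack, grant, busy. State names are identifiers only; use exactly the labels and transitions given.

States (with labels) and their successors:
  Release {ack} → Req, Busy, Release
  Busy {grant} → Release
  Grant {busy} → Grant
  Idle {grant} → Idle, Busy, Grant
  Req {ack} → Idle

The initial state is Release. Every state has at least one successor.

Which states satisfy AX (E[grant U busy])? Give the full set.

{Grant, Req}

States satisfying E[grant U busy]: {Grant, Idle}.
States satisfying AX (E[grant U busy]): {Grant, Req}.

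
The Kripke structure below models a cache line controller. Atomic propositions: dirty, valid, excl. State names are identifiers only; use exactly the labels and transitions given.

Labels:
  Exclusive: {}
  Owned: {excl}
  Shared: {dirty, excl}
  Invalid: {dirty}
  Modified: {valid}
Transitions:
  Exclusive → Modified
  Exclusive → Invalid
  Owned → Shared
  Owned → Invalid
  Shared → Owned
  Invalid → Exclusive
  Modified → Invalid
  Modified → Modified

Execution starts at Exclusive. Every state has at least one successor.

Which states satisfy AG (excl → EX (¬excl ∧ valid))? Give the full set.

States satisfying excl → EX (¬excl ∧ valid): {Exclusive, Invalid, Modified}.
States satisfying AG (excl → EX (¬excl ∧ valid)): {Exclusive, Invalid, Modified}.

{Exclusive, Invalid, Modified}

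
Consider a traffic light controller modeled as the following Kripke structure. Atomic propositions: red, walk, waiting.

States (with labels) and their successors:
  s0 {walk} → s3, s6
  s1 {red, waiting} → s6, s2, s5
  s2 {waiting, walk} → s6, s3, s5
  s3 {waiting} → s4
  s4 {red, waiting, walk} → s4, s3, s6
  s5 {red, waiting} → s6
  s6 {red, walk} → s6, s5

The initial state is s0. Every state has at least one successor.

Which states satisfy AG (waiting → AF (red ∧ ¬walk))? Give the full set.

States satisfying waiting → AF (red ∧ ¬walk): {s0, s1, s5, s6}.
States satisfying AG (waiting → AF (red ∧ ¬walk)): {s5, s6}.

{s5, s6}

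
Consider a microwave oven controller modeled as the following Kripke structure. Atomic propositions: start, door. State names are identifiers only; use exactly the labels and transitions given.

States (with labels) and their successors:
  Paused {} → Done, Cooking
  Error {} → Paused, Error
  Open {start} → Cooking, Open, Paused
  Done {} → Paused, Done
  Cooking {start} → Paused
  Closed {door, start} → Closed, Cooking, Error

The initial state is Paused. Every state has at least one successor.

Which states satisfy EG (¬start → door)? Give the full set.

States satisfying ¬start → door: {Open, Cooking, Closed}.
States satisfying EG (¬start → door): {Open, Closed}.

{Open, Closed}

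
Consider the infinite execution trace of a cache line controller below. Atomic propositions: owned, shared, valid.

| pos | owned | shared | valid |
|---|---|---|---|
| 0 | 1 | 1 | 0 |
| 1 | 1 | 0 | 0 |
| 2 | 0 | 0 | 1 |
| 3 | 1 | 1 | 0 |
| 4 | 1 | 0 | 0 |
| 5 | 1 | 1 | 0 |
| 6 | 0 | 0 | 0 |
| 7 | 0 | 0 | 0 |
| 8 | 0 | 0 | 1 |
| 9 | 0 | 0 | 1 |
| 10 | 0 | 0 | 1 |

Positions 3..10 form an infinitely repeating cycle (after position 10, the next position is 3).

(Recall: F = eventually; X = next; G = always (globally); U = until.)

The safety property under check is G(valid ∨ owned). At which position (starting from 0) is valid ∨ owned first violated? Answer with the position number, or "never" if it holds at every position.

6

Check valid ∨ owned at each position in order: 0 ✓, 1 ✓, 2 ✓, 3 ✓, 4 ✓, 5 ✓.
At position 6 the labels are {}, so valid ∨ owned is false there. This is the first violation.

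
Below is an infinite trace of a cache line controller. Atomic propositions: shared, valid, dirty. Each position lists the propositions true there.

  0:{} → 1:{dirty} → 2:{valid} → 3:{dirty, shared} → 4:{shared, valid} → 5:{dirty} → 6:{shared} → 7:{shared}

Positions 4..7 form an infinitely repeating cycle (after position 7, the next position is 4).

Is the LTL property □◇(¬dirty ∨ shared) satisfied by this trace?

◇(¬dirty ∨ shared) holds at every position 0..7, and those are all positions ever visited, so □◇(¬dirty ∨ shared) holds.

Satisfied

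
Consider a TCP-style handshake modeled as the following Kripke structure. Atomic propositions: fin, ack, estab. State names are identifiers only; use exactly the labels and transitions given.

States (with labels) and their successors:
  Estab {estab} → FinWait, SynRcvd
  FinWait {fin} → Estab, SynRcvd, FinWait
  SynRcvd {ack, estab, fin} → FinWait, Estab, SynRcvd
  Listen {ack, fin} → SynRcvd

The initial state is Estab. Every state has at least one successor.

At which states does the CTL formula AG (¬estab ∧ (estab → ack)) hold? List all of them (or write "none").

none

States satisfying ¬estab ∧ (estab → ack): {FinWait, Listen}.
States satisfying AG (¬estab ∧ (estab → ack)): ∅.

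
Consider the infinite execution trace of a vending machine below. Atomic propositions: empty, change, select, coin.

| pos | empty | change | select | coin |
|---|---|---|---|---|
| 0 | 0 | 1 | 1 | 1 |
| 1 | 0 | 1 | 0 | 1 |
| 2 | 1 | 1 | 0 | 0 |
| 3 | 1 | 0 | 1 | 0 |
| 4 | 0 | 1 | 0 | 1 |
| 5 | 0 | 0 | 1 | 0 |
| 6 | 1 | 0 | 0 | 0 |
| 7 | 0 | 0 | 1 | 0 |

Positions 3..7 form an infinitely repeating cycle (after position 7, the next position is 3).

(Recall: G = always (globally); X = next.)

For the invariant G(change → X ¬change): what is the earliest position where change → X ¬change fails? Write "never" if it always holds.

At position 0 the labels are {change, coin, select} and the next position 1 has {change, coin}, so change → X ¬change is false there. This is the first violation.

0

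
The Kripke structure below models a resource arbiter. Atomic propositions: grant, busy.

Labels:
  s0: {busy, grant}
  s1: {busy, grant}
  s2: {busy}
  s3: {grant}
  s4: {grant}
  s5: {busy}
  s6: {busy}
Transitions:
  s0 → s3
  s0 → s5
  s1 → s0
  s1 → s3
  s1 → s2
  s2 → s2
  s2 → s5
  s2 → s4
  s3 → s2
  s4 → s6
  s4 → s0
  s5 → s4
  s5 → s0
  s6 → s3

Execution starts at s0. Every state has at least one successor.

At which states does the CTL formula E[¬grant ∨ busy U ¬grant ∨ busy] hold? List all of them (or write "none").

States satisfying ¬grant ∨ busy: {s0, s1, s2, s5, s6}.
States satisfying E[¬grant ∨ busy U ¬grant ∨ busy]: {s0, s1, s2, s5, s6}.

{s0, s1, s2, s5, s6}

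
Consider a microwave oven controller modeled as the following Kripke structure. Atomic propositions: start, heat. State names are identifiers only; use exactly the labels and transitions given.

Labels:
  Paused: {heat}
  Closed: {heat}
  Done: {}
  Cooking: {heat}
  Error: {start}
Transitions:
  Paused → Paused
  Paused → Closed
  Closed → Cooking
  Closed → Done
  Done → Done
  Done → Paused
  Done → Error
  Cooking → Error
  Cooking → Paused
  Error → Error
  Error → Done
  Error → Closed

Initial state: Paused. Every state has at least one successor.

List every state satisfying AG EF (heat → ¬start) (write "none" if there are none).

States satisfying EF (heat → ¬start): {Paused, Closed, Done, Cooking, Error}.
States satisfying AG EF (heat → ¬start): {Paused, Closed, Done, Cooking, Error}.

{Paused, Closed, Done, Cooking, Error}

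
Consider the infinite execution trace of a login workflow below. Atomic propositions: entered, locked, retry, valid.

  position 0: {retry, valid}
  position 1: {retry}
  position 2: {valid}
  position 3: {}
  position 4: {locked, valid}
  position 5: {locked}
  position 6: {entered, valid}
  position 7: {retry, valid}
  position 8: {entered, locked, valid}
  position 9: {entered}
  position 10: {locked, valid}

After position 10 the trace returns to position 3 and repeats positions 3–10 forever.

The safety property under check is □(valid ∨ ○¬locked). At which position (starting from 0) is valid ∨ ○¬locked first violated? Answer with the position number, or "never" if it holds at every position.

Check valid ∨ ○¬locked at each position in order: 0 ✓, 1 ✓, 2 ✓.
At position 3 the labels are {} and the next position 4 has {locked, valid}, so valid ∨ ○¬locked is false there. This is the first violation.

3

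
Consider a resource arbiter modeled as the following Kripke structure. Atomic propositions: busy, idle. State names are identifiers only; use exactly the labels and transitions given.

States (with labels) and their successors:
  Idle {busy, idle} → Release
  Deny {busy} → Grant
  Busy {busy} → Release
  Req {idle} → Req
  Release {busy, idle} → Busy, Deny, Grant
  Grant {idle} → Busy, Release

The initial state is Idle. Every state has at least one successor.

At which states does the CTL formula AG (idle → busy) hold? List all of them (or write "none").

none

States satisfying idle → busy: {Idle, Deny, Busy, Release}.
States satisfying AG (idle → busy): ∅.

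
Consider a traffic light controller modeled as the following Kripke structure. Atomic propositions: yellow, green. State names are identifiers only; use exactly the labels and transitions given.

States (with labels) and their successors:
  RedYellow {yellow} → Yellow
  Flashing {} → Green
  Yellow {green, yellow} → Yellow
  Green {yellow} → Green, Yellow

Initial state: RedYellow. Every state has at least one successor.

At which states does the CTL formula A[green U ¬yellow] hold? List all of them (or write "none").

States satisfying green: {Yellow}.
States satisfying ¬yellow: {Flashing}.
States satisfying A[green U ¬yellow]: {Flashing}.

{Flashing}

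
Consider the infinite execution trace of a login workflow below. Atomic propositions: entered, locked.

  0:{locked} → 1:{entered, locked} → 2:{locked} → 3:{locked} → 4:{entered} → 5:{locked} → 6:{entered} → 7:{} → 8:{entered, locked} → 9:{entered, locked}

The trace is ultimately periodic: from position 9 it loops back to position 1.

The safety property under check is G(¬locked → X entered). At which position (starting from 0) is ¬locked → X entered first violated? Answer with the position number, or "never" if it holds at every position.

Check ¬locked → X entered at each position in order: 0 ✓, 1 ✓, 2 ✓, 3 ✓.
At position 4 the labels are {entered} and the next position 5 has {locked}, so ¬locked → X entered is false there. This is the first violation.

4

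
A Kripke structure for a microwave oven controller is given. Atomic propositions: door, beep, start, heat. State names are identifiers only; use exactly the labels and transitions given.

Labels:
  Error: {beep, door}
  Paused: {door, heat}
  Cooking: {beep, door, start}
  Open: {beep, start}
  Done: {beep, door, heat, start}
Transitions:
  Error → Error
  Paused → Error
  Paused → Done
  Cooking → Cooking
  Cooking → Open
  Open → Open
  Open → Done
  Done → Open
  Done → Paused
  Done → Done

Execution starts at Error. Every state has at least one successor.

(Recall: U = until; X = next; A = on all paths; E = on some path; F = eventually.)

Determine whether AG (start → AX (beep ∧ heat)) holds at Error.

Satisfied

States satisfying start → AX (beep ∧ heat): {Error, Paused}.
States satisfying AG (start → AX (beep ∧ heat)): {Error}.
Every state reachable from Error satisfies start → AX (beep ∧ heat).
Error ∈ Sat(AG (start → AX (beep ∧ heat))).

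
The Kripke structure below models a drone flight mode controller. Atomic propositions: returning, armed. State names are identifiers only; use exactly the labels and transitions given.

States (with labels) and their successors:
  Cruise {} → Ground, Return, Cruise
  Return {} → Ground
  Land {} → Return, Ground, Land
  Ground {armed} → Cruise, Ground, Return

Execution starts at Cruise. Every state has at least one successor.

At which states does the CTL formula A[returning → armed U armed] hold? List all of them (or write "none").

States satisfying returning → armed: {Cruise, Return, Land, Ground}.
States satisfying armed: {Ground}.
States satisfying A[returning → armed U armed]: {Return, Ground}.

{Return, Ground}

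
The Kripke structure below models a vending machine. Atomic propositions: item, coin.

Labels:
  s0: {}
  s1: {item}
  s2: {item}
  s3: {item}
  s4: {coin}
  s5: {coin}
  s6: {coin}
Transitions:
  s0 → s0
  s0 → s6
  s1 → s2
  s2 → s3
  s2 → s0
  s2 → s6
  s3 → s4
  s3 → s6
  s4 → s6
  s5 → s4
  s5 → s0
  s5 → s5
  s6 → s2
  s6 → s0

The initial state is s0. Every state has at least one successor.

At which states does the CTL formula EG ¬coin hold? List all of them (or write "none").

States satisfying ¬coin: {s0, s1, s2, s3}.
States satisfying EG ¬coin: {s0, s1, s2}.

{s0, s1, s2}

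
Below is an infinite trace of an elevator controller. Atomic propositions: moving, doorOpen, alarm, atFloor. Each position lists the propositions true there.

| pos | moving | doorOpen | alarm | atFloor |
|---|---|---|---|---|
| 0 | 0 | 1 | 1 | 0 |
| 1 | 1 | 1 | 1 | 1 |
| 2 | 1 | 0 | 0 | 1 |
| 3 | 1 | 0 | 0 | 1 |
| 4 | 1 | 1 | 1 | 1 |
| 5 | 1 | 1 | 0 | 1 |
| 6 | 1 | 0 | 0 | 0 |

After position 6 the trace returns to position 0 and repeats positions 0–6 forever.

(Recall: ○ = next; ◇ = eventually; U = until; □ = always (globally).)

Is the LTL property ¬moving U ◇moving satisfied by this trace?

Satisfied

Walking from position 0: ◇moving first holds at position 0, and ¬moving holds at every earlier position along the way, so ¬moving U ◇moving holds.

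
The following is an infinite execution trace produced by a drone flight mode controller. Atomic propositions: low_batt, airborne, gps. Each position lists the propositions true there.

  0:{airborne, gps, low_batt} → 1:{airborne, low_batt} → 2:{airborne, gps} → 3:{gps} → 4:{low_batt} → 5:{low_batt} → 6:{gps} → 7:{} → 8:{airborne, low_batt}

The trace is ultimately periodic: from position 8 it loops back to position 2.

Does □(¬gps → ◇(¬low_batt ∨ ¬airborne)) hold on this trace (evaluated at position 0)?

¬gps → ◇(¬low_batt ∨ ¬airborne) holds at every position 0..8, and those are all positions ever visited, so □(¬gps → ◇(¬low_batt ∨ ¬airborne)) holds.
Positions where ¬gps holds: 1, 4, 5, 7, 8.
Check ◇(¬low_batt ∨ ¬airborne) at each: 1→ok, 4→ok, 5→ok, 7→ok, 8→ok.

Holds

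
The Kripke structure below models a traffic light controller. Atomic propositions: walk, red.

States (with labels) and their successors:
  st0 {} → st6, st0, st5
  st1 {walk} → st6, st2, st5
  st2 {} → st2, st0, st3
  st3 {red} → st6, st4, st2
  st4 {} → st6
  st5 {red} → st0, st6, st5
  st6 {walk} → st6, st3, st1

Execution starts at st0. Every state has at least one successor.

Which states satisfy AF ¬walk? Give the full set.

{st0, st2, st3, st4, st5}

States satisfying ¬walk: {st0, st2, st3, st4, st5}.
States satisfying AF ¬walk: {st0, st2, st3, st4, st5}.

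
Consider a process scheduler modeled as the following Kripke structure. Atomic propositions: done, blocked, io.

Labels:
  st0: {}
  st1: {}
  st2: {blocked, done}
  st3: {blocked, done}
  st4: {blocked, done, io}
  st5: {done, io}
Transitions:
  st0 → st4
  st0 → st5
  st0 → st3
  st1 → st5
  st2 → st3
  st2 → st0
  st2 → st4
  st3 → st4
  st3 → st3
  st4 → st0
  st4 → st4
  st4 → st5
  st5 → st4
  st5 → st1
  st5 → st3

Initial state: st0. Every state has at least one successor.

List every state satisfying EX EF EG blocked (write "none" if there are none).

States satisfying EF EG blocked: {st0, st1, st2, st3, st4, st5}.
States satisfying EX EF EG blocked: {st0, st1, st2, st3, st4, st5}.

{st0, st1, st2, st3, st4, st5}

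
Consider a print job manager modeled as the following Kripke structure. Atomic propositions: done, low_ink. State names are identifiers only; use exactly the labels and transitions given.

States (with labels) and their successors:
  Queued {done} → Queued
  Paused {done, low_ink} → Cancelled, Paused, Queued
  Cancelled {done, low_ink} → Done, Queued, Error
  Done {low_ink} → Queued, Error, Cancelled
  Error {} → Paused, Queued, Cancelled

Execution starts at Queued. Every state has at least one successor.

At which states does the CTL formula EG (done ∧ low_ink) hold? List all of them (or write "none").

States satisfying done ∧ low_ink: {Paused, Cancelled}.
States satisfying EG (done ∧ low_ink): {Paused}.

{Paused}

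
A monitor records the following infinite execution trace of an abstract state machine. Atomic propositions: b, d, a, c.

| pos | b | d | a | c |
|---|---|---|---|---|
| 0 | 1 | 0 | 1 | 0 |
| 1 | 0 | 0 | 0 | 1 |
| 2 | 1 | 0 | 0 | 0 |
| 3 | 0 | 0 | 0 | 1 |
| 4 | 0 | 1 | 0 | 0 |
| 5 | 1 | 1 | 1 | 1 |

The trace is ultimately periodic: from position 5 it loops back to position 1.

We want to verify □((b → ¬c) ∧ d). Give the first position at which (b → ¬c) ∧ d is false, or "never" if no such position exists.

At position 0 the labels are {a, b}, so (b → ¬c) ∧ d is false there. This is the first violation.

0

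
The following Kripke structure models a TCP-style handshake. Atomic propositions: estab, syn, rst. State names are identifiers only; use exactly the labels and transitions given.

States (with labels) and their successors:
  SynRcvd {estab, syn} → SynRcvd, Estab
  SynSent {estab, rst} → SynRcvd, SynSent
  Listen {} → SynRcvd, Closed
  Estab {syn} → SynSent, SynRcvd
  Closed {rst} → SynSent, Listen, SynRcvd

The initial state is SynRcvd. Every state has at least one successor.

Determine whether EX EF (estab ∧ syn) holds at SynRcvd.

Holds

States satisfying EF (estab ∧ syn): {SynRcvd, SynSent, Listen, Estab, Closed}.
States satisfying EX EF (estab ∧ syn): {SynRcvd, SynSent, Listen, Estab, Closed}.
SynRcvd ∈ Sat(EX EF (estab ∧ syn)).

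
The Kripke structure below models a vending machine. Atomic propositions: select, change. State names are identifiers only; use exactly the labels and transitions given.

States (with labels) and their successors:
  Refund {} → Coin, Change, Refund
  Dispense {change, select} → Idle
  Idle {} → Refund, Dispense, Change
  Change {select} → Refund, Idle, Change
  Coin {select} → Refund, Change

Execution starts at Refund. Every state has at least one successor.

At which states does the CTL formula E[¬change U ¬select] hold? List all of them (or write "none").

{Refund, Idle, Change, Coin}

States satisfying ¬change: {Refund, Idle, Change, Coin}.
States satisfying ¬select: {Refund, Idle}.
States satisfying E[¬change U ¬select]: {Refund, Idle, Change, Coin}.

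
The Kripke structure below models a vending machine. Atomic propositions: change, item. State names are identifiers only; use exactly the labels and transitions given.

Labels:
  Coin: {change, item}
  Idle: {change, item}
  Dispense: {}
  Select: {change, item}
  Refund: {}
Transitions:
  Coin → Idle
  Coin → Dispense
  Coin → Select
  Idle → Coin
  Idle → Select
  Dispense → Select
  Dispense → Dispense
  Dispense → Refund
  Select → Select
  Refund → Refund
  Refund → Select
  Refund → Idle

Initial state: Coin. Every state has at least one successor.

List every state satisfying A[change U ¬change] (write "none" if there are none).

{Dispense, Refund}

States satisfying change: {Coin, Idle, Select}.
States satisfying ¬change: {Dispense, Refund}.
States satisfying A[change U ¬change]: {Dispense, Refund}.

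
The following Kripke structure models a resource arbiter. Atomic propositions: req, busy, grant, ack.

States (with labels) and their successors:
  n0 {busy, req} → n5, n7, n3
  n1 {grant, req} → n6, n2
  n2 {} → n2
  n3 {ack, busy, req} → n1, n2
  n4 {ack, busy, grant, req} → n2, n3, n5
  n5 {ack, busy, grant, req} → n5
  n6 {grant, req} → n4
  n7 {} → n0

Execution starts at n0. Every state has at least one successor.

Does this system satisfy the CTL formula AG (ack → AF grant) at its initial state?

States satisfying ack → AF grant: {n0, n1, n2, n4, n5, n6, n7}.
States satisfying AG (ack → AF grant): {n2, n5}.
n3 is reachable from n0 and violates ack → AF grant, so AG fails at n0.
n0 ∉ Sat(AG (ack → AF grant)).

Does not hold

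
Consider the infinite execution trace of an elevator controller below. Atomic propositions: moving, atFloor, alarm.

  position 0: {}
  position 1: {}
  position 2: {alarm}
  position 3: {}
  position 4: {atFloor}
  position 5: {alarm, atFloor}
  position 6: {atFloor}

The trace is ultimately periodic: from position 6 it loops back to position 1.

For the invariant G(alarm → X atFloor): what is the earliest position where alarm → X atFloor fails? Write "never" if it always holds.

Check alarm → X atFloor at each position in order: 0 ✓, 1 ✓.
At position 2 the labels are {alarm} and the next position 3 has {}, so alarm → X atFloor is false there. This is the first violation.

2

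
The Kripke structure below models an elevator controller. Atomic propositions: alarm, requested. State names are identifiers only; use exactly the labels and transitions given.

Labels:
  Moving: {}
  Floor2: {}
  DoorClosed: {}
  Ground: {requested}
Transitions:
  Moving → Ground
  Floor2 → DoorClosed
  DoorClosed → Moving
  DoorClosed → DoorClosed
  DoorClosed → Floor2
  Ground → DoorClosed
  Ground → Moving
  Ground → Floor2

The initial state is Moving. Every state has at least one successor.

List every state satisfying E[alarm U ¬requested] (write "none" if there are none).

{Moving, Floor2, DoorClosed}

States satisfying alarm: ∅.
States satisfying ¬requested: {Moving, Floor2, DoorClosed}.
States satisfying E[alarm U ¬requested]: {Moving, Floor2, DoorClosed}.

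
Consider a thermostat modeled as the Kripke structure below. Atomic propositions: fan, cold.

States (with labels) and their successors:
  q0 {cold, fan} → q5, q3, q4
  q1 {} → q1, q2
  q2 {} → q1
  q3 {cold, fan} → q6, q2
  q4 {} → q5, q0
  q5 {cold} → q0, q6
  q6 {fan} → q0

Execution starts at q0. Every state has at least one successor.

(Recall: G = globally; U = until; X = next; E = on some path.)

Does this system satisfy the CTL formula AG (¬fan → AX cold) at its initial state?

States satisfying ¬fan → AX cold: {q0, q3, q4, q6}.
States satisfying AG (¬fan → AX cold): ∅.
q1 is reachable from q0 and violates ¬fan → AX cold, so AG fails at q0.
q0 ∉ Sat(AG (¬fan → AX cold)).

Does not hold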